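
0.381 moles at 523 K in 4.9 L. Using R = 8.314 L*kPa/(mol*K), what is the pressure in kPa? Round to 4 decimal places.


PV = nRT, solve for P = nRT / V.
nRT = 0.381 * 8.314 * 523 = 1656.6726
P = 1656.6726 / 4.9
P = 338.09644898 kPa, rounded to 4 dp:

338.0964 kPa


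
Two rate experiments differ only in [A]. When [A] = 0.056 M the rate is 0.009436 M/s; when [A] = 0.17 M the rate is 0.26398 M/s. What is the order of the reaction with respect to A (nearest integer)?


Rate is proportional to [A]^n, so rate2/rate1 = ([A]2/[A]1)^n. Take logs to solve for n.
rate2/rate1 = 0.26398 / 0.009436 = 27.9758
[A]2/[A]1 = 0.17 / 0.056 = 3.0357
n = ln(27.9758) / ln(3.0357) = 3.0
Nearest integer order:

3


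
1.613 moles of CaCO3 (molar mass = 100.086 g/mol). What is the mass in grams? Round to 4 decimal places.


mass = n * M
mass = 1.613 * 100.086
mass = 161.438718 g, rounded to 4 dp:

161.4387 g


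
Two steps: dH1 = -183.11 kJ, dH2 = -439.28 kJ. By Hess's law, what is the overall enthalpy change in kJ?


Hess's law: enthalpy is a state function, so add the step enthalpies.
dH_total = dH1 + dH2 = -183.11 + (-439.28)
dH_total = -622.39 kJ:

-622.39 kJ


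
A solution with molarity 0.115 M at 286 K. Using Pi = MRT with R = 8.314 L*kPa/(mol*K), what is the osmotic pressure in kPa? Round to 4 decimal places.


Osmotic pressure (van't Hoff): Pi = M*R*T.
RT = 8.314 * 286 = 2377.804
Pi = 0.115 * 2377.804
Pi = 273.44746 kPa, rounded to 4 dp:

273.4475 kPa


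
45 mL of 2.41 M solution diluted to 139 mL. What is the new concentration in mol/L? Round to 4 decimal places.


Dilution: M1*V1 = M2*V2, solve for M2.
M2 = M1*V1 / V2
M2 = 2.41 * 45 / 139
M2 = 108.45 / 139
M2 = 0.78021583 mol/L, rounded to 4 dp:

0.7802 mol/L


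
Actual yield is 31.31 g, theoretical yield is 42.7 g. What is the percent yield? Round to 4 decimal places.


% yield = 100 * actual / theoretical
% yield = 100 * 31.31 / 42.7
% yield = 73.32552693 %, rounded to 4 dp:

73.3255 %


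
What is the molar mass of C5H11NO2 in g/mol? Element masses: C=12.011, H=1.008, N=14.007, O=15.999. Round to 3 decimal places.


M = sum(count * atomic_mass) over atoms.
M = 5*12.011 + 11*1.008 + 1*14.007 + 2*15.999
M = 60.055 + 11.088 + 14.007 + 31.998
M = 117.148 g/mol, rounded to 3 dp:

117.148 g/mol


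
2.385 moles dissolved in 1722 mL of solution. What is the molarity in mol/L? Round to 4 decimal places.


Convert volume to liters: V_L = V_mL / 1000.
V_L = 1722 / 1000 = 1.722 L
M = n / V_L = 2.385 / 1.722
M = 1.38501742 mol/L, rounded to 4 dp:

1.3850 mol/L


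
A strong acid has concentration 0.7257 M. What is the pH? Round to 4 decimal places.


A strong acid dissociates completely, so [H+] equals the given concentration.
pH = -log10([H+]) = -log10(0.7257)
pH = 0.13924288, rounded to 4 dp:

0.1392


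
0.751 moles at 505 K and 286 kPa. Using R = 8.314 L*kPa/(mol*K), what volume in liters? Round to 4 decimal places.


PV = nRT, solve for V = nRT / P.
nRT = 0.751 * 8.314 * 505 = 3153.1261
V = 3153.1261 / 286
V = 11.02491643 L, rounded to 4 dp:

11.0249 L


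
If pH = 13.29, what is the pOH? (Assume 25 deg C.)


At 25 deg C, pH + pOH = 14.
pOH = 14 - pH = 14 - 13.29
pOH = 0.71:

0.71


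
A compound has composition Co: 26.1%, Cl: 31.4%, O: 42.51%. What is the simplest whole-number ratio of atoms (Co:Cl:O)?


Assume 100 g of compound, divide each mass% by atomic mass to get moles, then normalize by the smallest to get a raw atom ratio.
Moles per 100 g: Co: 26.1/58.933 = 0.4429, Cl: 31.4/35.453 = 0.8857, O: 42.51/15.999 = 2.657
Raw ratio (divide by min = 0.4429): Co: 1.0, Cl: 2.0, O: 6.0
Multiply by 1 to clear fractions: Co: 1.0 ~= 1, Cl: 2.0 ~= 2, O: 6.0 ~= 6
Reduce by GCD to get the simplest whole-number ratio:

1:2:6


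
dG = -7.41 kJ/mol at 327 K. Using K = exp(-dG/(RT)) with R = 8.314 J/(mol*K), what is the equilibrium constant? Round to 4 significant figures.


dG is in kJ/mol; multiply by 1000 to match R in J/(mol*K).
RT = 8.314 * 327 = 2718.678 J/mol
exponent = -dG*1000 / (RT) = -(-7.41*1000) / 2718.678 = 2.72558942
K = exp(2.72558942)
K = 15.265409, rounded to 4 significant figures:

15.27


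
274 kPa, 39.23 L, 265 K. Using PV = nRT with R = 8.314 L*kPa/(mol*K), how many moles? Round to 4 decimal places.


PV = nRT, solve for n = PV / (RT).
PV = 274 * 39.23 = 10749.02
RT = 8.314 * 265 = 2203.21
n = 10749.02 / 2203.21
n = 4.87879957 mol, rounded to 4 dp:

4.8788 mol


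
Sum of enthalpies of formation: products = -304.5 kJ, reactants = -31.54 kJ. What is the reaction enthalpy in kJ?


dH_rxn = sum(dH_f products) - sum(dH_f reactants)
dH_rxn = -304.5 - (-31.54)
dH_rxn = -272.96 kJ:

-272.96 kJ


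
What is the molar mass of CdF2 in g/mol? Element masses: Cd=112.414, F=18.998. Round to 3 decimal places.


M = sum(count * atomic_mass) over atoms.
M = 1*112.414 + 2*18.998
M = 112.414 + 37.996
M = 150.41 g/mol, rounded to 3 dp:

150.410 g/mol


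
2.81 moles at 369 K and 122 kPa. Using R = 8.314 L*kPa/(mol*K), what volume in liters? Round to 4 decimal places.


PV = nRT, solve for V = nRT / P.
nRT = 2.81 * 8.314 * 369 = 8620.7035
V = 8620.7035 / 122
V = 70.6615041 L, rounded to 4 dp:

70.6615 L


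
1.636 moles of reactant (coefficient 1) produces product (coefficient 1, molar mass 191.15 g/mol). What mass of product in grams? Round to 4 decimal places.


Use the coefficient ratio to convert reactant moles to product moles, then multiply by the product's molar mass.
moles_P = moles_R * (coeff_P / coeff_R) = 1.636 * (1/1) = 1.636
mass_P = moles_P * M_P = 1.636 * 191.15
mass_P = 312.7214 g, rounded to 4 dp:

312.7214 g


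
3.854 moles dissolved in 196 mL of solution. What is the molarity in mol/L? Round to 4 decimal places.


Convert volume to liters: V_L = V_mL / 1000.
V_L = 196 / 1000 = 0.196 L
M = n / V_L = 3.854 / 0.196
M = 19.66326531 mol/L, rounded to 4 dp:

19.6633 mol/L


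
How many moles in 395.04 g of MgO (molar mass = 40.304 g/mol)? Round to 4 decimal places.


n = mass / M
n = 395.04 / 40.304
n = 9.80150854 mol, rounded to 4 dp:

9.8015 mol


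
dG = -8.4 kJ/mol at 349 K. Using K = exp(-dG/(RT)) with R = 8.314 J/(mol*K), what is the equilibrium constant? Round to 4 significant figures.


dG is in kJ/mol; multiply by 1000 to match R in J/(mol*K).
RT = 8.314 * 349 = 2901.586 J/mol
exponent = -dG*1000 / (RT) = -(-8.4*1000) / 2901.586 = 2.89496848
K = exp(2.89496848)
K = 18.082931, rounded to 4 significant figures:

18.08


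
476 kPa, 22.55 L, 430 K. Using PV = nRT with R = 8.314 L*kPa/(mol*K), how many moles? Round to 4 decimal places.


PV = nRT, solve for n = PV / (RT).
PV = 476 * 22.55 = 10733.8
RT = 8.314 * 430 = 3575.02
n = 10733.8 / 3575.02
n = 3.00244474 mol, rounded to 4 dp:

3.0024 mol


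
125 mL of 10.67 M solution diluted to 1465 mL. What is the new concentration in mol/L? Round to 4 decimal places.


Dilution: M1*V1 = M2*V2, solve for M2.
M2 = M1*V1 / V2
M2 = 10.67 * 125 / 1465
M2 = 1333.75 / 1465
M2 = 0.91040956 mol/L, rounded to 4 dp:

0.9104 mol/L


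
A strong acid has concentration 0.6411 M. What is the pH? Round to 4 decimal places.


A strong acid dissociates completely, so [H+] equals the given concentration.
pH = -log10([H+]) = -log10(0.6411)
pH = 0.19307422, rounded to 4 dp:

0.1931


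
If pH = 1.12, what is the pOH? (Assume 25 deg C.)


At 25 deg C, pH + pOH = 14.
pOH = 14 - pH = 14 - 1.12
pOH = 12.88:

12.88


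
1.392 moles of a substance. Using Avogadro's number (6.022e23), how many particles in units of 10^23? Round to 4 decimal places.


N = n * NA, then divide by 1e23 for the requested units.
N / 1e23 = n * 6.022
N / 1e23 = 1.392 * 6.022
N / 1e23 = 8.382624, rounded to 4 dp:

8.3826


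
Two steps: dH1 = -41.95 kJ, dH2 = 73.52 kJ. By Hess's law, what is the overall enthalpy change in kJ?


Hess's law: enthalpy is a state function, so add the step enthalpies.
dH_total = dH1 + dH2 = -41.95 + (73.52)
dH_total = 31.57 kJ:

31.57 kJ


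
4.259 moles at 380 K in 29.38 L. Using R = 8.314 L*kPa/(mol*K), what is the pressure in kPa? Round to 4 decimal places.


PV = nRT, solve for P = nRT / V.
nRT = 4.259 * 8.314 * 380 = 13455.5439
P = 13455.5439 / 29.38
P = 457.98311436 kPa, rounded to 4 dp:

457.9831 kPa


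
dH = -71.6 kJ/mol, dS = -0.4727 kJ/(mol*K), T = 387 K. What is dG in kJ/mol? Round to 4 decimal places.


Gibbs: dG = dH - T*dS (consistent units, dS already in kJ/(mol*K)).
T*dS = 387 * -0.4727 = -182.9349
dG = -71.6 - (-182.9349)
dG = 111.3349 kJ/mol, rounded to 4 dp:

111.3349 kJ/mol


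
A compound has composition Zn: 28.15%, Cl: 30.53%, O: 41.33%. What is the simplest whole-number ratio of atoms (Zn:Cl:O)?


Assume 100 g of compound, divide each mass% by atomic mass to get moles, then normalize by the smallest to get a raw atom ratio.
Moles per 100 g: Zn: 28.15/65.38 = 0.4306, Cl: 30.53/35.453 = 0.8611, O: 41.33/15.999 = 2.5833
Raw ratio (divide by min = 0.4306): Zn: 1.0, Cl: 2.0, O: 6.0
Multiply by 1 to clear fractions: Zn: 1.0 ~= 1, Cl: 2.0 ~= 2, O: 6.0 ~= 6
Reduce by GCD to get the simplest whole-number ratio:

1:2:6


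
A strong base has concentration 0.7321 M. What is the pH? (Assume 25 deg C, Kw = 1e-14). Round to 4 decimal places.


A strong base dissociates completely, so [OH-] equals the given concentration.
pOH = -log10([OH-]) = -log10(0.7321) = 0.13543
pH = 14 - pOH = 14 - 0.13543
pH = 13.86457, rounded to 4 dp:

13.8646


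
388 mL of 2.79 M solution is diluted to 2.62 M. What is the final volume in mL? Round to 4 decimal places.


Dilution: M1*V1 = M2*V2, solve for V2.
V2 = M1*V1 / M2
V2 = 2.79 * 388 / 2.62
V2 = 1082.52 / 2.62
V2 = 413.17557252 mL, rounded to 4 dp:

413.1756 mL


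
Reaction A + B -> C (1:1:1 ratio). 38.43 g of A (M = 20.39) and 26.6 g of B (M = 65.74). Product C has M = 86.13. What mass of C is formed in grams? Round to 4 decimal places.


Find moles of each reactant; the smaller value is the limiting reagent in a 1:1:1 reaction, so moles_C equals moles of the limiter.
n_A = mass_A / M_A = 38.43 / 20.39 = 1.884747 mol
n_B = mass_B / M_B = 26.6 / 65.74 = 0.404624 mol
Limiting reagent: B (smaller), n_limiting = 0.404624 mol
mass_C = n_limiting * M_C = 0.404624 * 86.13
mass_C = 34.85026512 g, rounded to 4 dp:

34.8503 g


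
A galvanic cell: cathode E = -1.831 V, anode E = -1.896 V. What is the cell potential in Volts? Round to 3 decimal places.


Standard cell potential: E_cell = E_cathode - E_anode.
E_cell = -1.831 - (-1.896)
E_cell = 0.065 V, rounded to 3 dp:

0.065 V


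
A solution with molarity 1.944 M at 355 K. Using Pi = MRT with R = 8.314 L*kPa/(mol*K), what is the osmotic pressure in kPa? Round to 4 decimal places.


Osmotic pressure (van't Hoff): Pi = M*R*T.
RT = 8.314 * 355 = 2951.47
Pi = 1.944 * 2951.47
Pi = 5737.65768 kPa, rounded to 4 dp:

5737.6577 kPa


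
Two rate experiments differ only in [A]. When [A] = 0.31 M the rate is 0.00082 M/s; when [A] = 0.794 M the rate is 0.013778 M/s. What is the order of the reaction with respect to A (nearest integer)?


Rate is proportional to [A]^n, so rate2/rate1 = ([A]2/[A]1)^n. Take logs to solve for n.
rate2/rate1 = 0.013778 / 0.00082 = 16.8024
[A]2/[A]1 = 0.794 / 0.31 = 2.5613
n = ln(16.8024) / ln(2.5613) = 3.0
Nearest integer order:

3


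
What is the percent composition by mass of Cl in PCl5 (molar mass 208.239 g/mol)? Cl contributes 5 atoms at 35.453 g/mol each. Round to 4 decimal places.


pct = 100 * (n_elem * M_elem) / M_total
mass_contribution = 5 * 35.453 = 177.265 g/mol
pct = 100 * 177.265 / 208.239
pct = 85.12574494 %, rounded to 4 dp:

85.1257 %


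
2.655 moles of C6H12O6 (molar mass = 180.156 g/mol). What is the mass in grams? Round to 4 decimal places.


mass = n * M
mass = 2.655 * 180.156
mass = 478.31418 g, rounded to 4 dp:

478.3142 g


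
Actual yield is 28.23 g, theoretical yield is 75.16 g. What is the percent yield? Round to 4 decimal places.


% yield = 100 * actual / theoretical
% yield = 100 * 28.23 / 75.16
% yield = 37.55987227 %, rounded to 4 dp:

37.5599 %


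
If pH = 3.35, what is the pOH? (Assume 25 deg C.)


At 25 deg C, pH + pOH = 14.
pOH = 14 - pH = 14 - 3.35
pOH = 10.65:

10.65


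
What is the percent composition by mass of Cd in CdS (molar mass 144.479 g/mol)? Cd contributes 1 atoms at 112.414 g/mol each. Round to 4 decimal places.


pct = 100 * (n_elem * M_elem) / M_total
mass_contribution = 1 * 112.414 = 112.414 g/mol
pct = 100 * 112.414 / 144.479
pct = 77.80646322 %, rounded to 4 dp:

77.8065 %


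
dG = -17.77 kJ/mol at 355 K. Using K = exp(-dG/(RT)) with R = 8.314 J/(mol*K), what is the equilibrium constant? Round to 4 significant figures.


dG is in kJ/mol; multiply by 1000 to match R in J/(mol*K).
RT = 8.314 * 355 = 2951.47 J/mol
exponent = -dG*1000 / (RT) = -(-17.77*1000) / 2951.47 = 6.02072865
K = exp(6.02072865)
K = 411.8786, rounded to 4 significant figures:

411.9


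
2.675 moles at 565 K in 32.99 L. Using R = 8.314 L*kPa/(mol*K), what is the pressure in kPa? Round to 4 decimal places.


PV = nRT, solve for P = nRT / V.
nRT = 2.675 * 8.314 * 565 = 12565.5718
P = 12565.5718 / 32.99
P = 380.89032434 kPa, rounded to 4 dp:

380.8903 kPa


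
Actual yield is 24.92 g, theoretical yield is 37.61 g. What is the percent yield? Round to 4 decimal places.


% yield = 100 * actual / theoretical
% yield = 100 * 24.92 / 37.61
% yield = 66.25897368 %, rounded to 4 dp:

66.2590 %


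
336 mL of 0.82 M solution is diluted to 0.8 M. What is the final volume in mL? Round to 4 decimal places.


Dilution: M1*V1 = M2*V2, solve for V2.
V2 = M1*V1 / M2
V2 = 0.82 * 336 / 0.8
V2 = 275.52 / 0.8
V2 = 344.4 mL, rounded to 4 dp:

344.4000 mL


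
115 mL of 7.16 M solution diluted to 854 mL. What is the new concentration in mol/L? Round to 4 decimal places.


Dilution: M1*V1 = M2*V2, solve for M2.
M2 = M1*V1 / V2
M2 = 7.16 * 115 / 854
M2 = 823.4 / 854
M2 = 0.96416862 mol/L, rounded to 4 dp:

0.9642 mol/L


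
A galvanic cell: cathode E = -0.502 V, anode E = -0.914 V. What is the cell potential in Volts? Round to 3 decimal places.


Standard cell potential: E_cell = E_cathode - E_anode.
E_cell = -0.502 - (-0.914)
E_cell = 0.412 V, rounded to 3 dp:

0.412 V


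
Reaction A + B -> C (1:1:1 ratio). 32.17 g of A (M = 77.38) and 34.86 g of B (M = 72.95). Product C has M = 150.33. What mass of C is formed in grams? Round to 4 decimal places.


Find moles of each reactant; the smaller value is the limiting reagent in a 1:1:1 reaction, so moles_C equals moles of the limiter.
n_A = mass_A / M_A = 32.17 / 77.38 = 0.415741 mol
n_B = mass_B / M_B = 34.86 / 72.95 = 0.477862 mol
Limiting reagent: A (smaller), n_limiting = 0.415741 mol
mass_C = n_limiting * M_C = 0.415741 * 150.33
mass_C = 62.49834453 g, rounded to 4 dp:

62.4983 g


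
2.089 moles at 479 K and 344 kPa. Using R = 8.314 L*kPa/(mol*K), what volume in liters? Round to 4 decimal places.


PV = nRT, solve for V = nRT / P.
nRT = 2.089 * 8.314 * 479 = 8319.2461
V = 8319.2461 / 344
V = 24.18385494 L, rounded to 4 dp:

24.1839 L


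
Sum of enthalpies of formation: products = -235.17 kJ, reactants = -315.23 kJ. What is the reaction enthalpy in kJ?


dH_rxn = sum(dH_f products) - sum(dH_f reactants)
dH_rxn = -235.17 - (-315.23)
dH_rxn = 80.06 kJ:

80.06 kJ


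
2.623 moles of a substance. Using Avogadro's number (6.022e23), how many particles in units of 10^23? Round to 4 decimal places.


N = n * NA, then divide by 1e23 for the requested units.
N / 1e23 = n * 6.022
N / 1e23 = 2.623 * 6.022
N / 1e23 = 15.795706, rounded to 4 dp:

15.7957


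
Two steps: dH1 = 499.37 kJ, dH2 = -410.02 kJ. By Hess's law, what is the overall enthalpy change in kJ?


Hess's law: enthalpy is a state function, so add the step enthalpies.
dH_total = dH1 + dH2 = 499.37 + (-410.02)
dH_total = 89.35 kJ:

89.35 kJ


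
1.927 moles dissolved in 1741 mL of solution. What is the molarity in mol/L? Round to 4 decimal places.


Convert volume to liters: V_L = V_mL / 1000.
V_L = 1741 / 1000 = 1.741 L
M = n / V_L = 1.927 / 1.741
M = 1.10683515 mol/L, rounded to 4 dp:

1.1068 mol/L


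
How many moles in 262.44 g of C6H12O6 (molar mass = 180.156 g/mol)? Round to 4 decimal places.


n = mass / M
n = 262.44 / 180.156
n = 1.45673749 mol, rounded to 4 dp:

1.4567 mol


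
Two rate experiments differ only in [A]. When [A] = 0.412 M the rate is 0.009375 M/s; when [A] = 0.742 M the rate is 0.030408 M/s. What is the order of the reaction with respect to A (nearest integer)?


Rate is proportional to [A]^n, so rate2/rate1 = ([A]2/[A]1)^n. Take logs to solve for n.
rate2/rate1 = 0.030408 / 0.009375 = 3.2435
[A]2/[A]1 = 0.742 / 0.412 = 1.801
n = ln(3.2435) / ln(1.801) = 2.0
Nearest integer order:

2


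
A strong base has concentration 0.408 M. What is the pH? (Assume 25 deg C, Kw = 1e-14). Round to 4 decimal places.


A strong base dissociates completely, so [OH-] equals the given concentration.
pOH = -log10([OH-]) = -log10(0.408) = 0.38934
pH = 14 - pOH = 14 - 0.38934
pH = 13.61066, rounded to 4 dp:

13.6107


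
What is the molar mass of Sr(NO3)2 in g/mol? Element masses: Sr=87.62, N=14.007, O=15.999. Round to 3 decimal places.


M = sum(count * atomic_mass) over atoms.
M = 1*87.62 + 2*14.007 + 6*15.999
M = 87.62 + 28.014 + 95.994
M = 211.628 g/mol, rounded to 3 dp:

211.628 g/mol


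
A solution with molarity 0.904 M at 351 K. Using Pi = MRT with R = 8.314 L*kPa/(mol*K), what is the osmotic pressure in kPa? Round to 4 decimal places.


Osmotic pressure (van't Hoff): Pi = M*R*T.
RT = 8.314 * 351 = 2918.214
Pi = 0.904 * 2918.214
Pi = 2638.065456 kPa, rounded to 4 dp:

2638.0655 kPa


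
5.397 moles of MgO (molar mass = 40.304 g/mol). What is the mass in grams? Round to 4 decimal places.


mass = n * M
mass = 5.397 * 40.304
mass = 217.520688 g, rounded to 4 dp:

217.5207 g


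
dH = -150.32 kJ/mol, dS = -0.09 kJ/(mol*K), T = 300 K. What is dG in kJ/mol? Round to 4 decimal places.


Gibbs: dG = dH - T*dS (consistent units, dS already in kJ/(mol*K)).
T*dS = 300 * -0.09 = -27.0
dG = -150.32 - (-27.0)
dG = -123.32 kJ/mol, rounded to 4 dp:

-123.3200 kJ/mol


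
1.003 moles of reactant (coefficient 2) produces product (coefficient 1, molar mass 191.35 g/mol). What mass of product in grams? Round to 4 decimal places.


Use the coefficient ratio to convert reactant moles to product moles, then multiply by the product's molar mass.
moles_P = moles_R * (coeff_P / coeff_R) = 1.003 * (1/2) = 0.5015
mass_P = moles_P * M_P = 0.5015 * 191.35
mass_P = 95.962025 g, rounded to 4 dp:

95.9620 g


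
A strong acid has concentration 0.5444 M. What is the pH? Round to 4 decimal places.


A strong acid dissociates completely, so [H+] equals the given concentration.
pH = -log10([H+]) = -log10(0.5444)
pH = 0.26408188, rounded to 4 dp:

0.2641


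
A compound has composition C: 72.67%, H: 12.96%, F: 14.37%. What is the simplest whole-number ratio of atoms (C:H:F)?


Assume 100 g of compound, divide each mass% by atomic mass to get moles, then normalize by the smallest to get a raw atom ratio.
Moles per 100 g: C: 72.67/12.011 = 6.0503, H: 12.96/1.008 = 12.8571, F: 14.37/18.998 = 0.7564
Raw ratio (divide by min = 0.7564): C: 7.999, H: 16.998, F: 1.0
Multiply by 1 to clear fractions: C: 7.999 ~= 8, H: 16.998 ~= 17, F: 1.0 ~= 1
Reduce by GCD to get the simplest whole-number ratio:

8:17:1


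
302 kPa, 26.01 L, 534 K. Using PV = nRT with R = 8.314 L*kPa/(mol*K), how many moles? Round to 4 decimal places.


PV = nRT, solve for n = PV / (RT).
PV = 302 * 26.01 = 7855.02
RT = 8.314 * 534 = 4439.676
n = 7855.02 / 4439.676
n = 1.76927776 mol, rounded to 4 dp:

1.7693 mol


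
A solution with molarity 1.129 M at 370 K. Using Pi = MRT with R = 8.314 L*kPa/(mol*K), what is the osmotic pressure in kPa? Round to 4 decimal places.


Osmotic pressure (van't Hoff): Pi = M*R*T.
RT = 8.314 * 370 = 3076.18
Pi = 1.129 * 3076.18
Pi = 3473.00722 kPa, rounded to 4 dp:

3473.0072 kPa


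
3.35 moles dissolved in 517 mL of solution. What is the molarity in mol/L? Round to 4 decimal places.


Convert volume to liters: V_L = V_mL / 1000.
V_L = 517 / 1000 = 0.517 L
M = n / V_L = 3.35 / 0.517
M = 6.47969052 mol/L, rounded to 4 dp:

6.4797 mol/L


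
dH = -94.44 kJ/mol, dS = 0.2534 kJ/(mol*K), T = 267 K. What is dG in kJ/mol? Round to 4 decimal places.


Gibbs: dG = dH - T*dS (consistent units, dS already in kJ/(mol*K)).
T*dS = 267 * 0.2534 = 67.6578
dG = -94.44 - (67.6578)
dG = -162.0978 kJ/mol, rounded to 4 dp:

-162.0978 kJ/mol


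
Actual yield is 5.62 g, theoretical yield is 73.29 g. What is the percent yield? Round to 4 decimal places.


% yield = 100 * actual / theoretical
% yield = 100 * 5.62 / 73.29
% yield = 7.66816755 %, rounded to 4 dp:

7.6682 %


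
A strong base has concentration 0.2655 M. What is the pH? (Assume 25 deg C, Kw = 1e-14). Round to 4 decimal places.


A strong base dissociates completely, so [OH-] equals the given concentration.
pOH = -log10([OH-]) = -log10(0.2655) = 0.575935
pH = 14 - pOH = 14 - 0.575935
pH = 13.424065, rounded to 4 dp:

13.4241


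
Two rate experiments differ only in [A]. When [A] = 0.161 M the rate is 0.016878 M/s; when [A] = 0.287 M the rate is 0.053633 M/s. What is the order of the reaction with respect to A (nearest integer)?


Rate is proportional to [A]^n, so rate2/rate1 = ([A]2/[A]1)^n. Take logs to solve for n.
rate2/rate1 = 0.053633 / 0.016878 = 3.1777
[A]2/[A]1 = 0.287 / 0.161 = 1.7826
n = ln(3.1777) / ln(1.7826) = 2.0
Nearest integer order:

2


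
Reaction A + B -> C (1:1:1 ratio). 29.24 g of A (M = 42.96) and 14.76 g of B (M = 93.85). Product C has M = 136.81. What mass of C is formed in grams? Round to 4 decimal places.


Find moles of each reactant; the smaller value is the limiting reagent in a 1:1:1 reaction, so moles_C equals moles of the limiter.
n_A = mass_A / M_A = 29.24 / 42.96 = 0.680633 mol
n_B = mass_B / M_B = 14.76 / 93.85 = 0.157272 mol
Limiting reagent: B (smaller), n_limiting = 0.157272 mol
mass_C = n_limiting * M_C = 0.157272 * 136.81
mass_C = 21.51638232 g, rounded to 4 dp:

21.5164 g


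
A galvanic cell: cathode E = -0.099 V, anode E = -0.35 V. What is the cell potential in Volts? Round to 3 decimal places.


Standard cell potential: E_cell = E_cathode - E_anode.
E_cell = -0.099 - (-0.35)
E_cell = 0.251 V, rounded to 3 dp:

0.251 V


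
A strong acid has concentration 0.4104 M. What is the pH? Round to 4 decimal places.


A strong acid dissociates completely, so [H+] equals the given concentration.
pH = -log10([H+]) = -log10(0.4104)
pH = 0.38679265, rounded to 4 dp:

0.3868


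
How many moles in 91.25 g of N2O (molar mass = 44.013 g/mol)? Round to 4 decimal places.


n = mass / M
n = 91.25 / 44.013
n = 2.07325108 mol, rounded to 4 dp:

2.0733 mol


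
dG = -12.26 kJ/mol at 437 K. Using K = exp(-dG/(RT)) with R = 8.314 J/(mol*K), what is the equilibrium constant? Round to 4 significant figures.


dG is in kJ/mol; multiply by 1000 to match R in J/(mol*K).
RT = 8.314 * 437 = 3633.218 J/mol
exponent = -dG*1000 / (RT) = -(-12.26*1000) / 3633.218 = 3.37441904
K = exp(3.37441904)
K = 29.207311, rounded to 4 significant figures:

29.21


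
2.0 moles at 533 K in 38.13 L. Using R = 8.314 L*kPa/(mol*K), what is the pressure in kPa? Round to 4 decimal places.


PV = nRT, solve for P = nRT / V.
nRT = 2.0 * 8.314 * 533 = 8862.724
P = 8862.724 / 38.13
P = 232.4344086 kPa, rounded to 4 dp:

232.4344 kPa


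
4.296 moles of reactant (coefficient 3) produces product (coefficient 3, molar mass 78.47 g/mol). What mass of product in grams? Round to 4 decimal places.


Use the coefficient ratio to convert reactant moles to product moles, then multiply by the product's molar mass.
moles_P = moles_R * (coeff_P / coeff_R) = 4.296 * (3/3) = 4.296
mass_P = moles_P * M_P = 4.296 * 78.47
mass_P = 337.10712 g, rounded to 4 dp:

337.1071 g


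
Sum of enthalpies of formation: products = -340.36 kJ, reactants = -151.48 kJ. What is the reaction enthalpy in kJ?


dH_rxn = sum(dH_f products) - sum(dH_f reactants)
dH_rxn = -340.36 - (-151.48)
dH_rxn = -188.88 kJ:

-188.88 kJ


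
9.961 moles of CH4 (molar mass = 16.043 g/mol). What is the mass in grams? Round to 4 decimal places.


mass = n * M
mass = 9.961 * 16.043
mass = 159.804323 g, rounded to 4 dp:

159.8043 g


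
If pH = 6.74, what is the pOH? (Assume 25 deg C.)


At 25 deg C, pH + pOH = 14.
pOH = 14 - pH = 14 - 6.74
pOH = 7.26:

7.26


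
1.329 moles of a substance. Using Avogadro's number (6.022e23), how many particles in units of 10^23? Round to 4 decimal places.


N = n * NA, then divide by 1e23 for the requested units.
N / 1e23 = n * 6.022
N / 1e23 = 1.329 * 6.022
N / 1e23 = 8.003238, rounded to 4 dp:

8.0032


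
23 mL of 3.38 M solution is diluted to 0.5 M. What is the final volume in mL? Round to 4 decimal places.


Dilution: M1*V1 = M2*V2, solve for V2.
V2 = M1*V1 / M2
V2 = 3.38 * 23 / 0.5
V2 = 77.74 / 0.5
V2 = 155.48 mL, rounded to 4 dp:

155.4800 mL


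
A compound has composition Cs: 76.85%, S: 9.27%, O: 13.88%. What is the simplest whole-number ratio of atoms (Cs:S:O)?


Assume 100 g of compound, divide each mass% by atomic mass to get moles, then normalize by the smallest to get a raw atom ratio.
Moles per 100 g: Cs: 76.85/132.905 = 0.5782, S: 9.27/32.065 = 0.2891, O: 13.88/15.999 = 0.8676
Raw ratio (divide by min = 0.2891): Cs: 2.0, S: 1.0, O: 3.001
Multiply by 1 to clear fractions: Cs: 2.0 ~= 2, S: 1.0 ~= 1, O: 3.001 ~= 3
Reduce by GCD to get the simplest whole-number ratio:

2:1:3


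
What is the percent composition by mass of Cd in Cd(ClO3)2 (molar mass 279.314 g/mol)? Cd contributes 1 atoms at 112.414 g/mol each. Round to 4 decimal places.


pct = 100 * (n_elem * M_elem) / M_total
mass_contribution = 1 * 112.414 = 112.414 g/mol
pct = 100 * 112.414 / 279.314
pct = 40.24646097 %, rounded to 4 dp:

40.2465 %


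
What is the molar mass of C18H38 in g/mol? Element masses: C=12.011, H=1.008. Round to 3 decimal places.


M = sum(count * atomic_mass) over atoms.
M = 18*12.011 + 38*1.008
M = 216.198 + 38.304
M = 254.502 g/mol, rounded to 3 dp:

254.502 g/mol


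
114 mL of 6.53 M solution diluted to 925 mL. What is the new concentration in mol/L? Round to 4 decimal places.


Dilution: M1*V1 = M2*V2, solve for M2.
M2 = M1*V1 / V2
M2 = 6.53 * 114 / 925
M2 = 744.42 / 925
M2 = 0.80477838 mol/L, rounded to 4 dp:

0.8048 mol/L


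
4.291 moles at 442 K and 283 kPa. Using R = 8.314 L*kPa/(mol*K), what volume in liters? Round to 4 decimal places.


PV = nRT, solve for V = nRT / P.
nRT = 4.291 * 8.314 * 442 = 15768.5153
V = 15768.5153 / 283
V = 55.71913534 L, rounded to 4 dp:

55.7191 L


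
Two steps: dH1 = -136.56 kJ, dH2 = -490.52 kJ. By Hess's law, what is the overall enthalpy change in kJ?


Hess's law: enthalpy is a state function, so add the step enthalpies.
dH_total = dH1 + dH2 = -136.56 + (-490.52)
dH_total = -627.08 kJ:

-627.08 kJ


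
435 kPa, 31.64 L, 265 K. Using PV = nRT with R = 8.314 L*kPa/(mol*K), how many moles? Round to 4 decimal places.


PV = nRT, solve for n = PV / (RT).
PV = 435 * 31.64 = 13763.4
RT = 8.314 * 265 = 2203.21
n = 13763.4 / 2203.21
n = 6.246976 mol, rounded to 4 dp:

6.2470 mol


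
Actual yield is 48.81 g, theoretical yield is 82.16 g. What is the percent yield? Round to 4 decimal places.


% yield = 100 * actual / theoretical
% yield = 100 * 48.81 / 82.16
% yield = 59.40847128 %, rounded to 4 dp:

59.4085 %


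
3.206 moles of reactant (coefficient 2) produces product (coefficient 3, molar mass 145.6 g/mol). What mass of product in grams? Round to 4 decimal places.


Use the coefficient ratio to convert reactant moles to product moles, then multiply by the product's molar mass.
moles_P = moles_R * (coeff_P / coeff_R) = 3.206 * (3/2) = 4.809
mass_P = moles_P * M_P = 4.809 * 145.6
mass_P = 700.1904 g, rounded to 4 dp:

700.1904 g


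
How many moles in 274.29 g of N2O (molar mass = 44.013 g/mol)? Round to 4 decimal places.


n = mass / M
n = 274.29 / 44.013
n = 6.23202236 mol, rounded to 4 dp:

6.2320 mol


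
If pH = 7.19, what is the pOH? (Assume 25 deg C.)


At 25 deg C, pH + pOH = 14.
pOH = 14 - pH = 14 - 7.19
pOH = 6.81:

6.81


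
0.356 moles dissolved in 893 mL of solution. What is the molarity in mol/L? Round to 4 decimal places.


Convert volume to liters: V_L = V_mL / 1000.
V_L = 893 / 1000 = 0.893 L
M = n / V_L = 0.356 / 0.893
M = 0.39865622 mol/L, rounded to 4 dp:

0.3987 mol/L


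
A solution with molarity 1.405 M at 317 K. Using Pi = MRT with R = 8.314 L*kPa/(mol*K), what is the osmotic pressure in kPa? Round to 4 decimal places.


Osmotic pressure (van't Hoff): Pi = M*R*T.
RT = 8.314 * 317 = 2635.538
Pi = 1.405 * 2635.538
Pi = 3702.93089 kPa, rounded to 4 dp:

3702.9309 kPa


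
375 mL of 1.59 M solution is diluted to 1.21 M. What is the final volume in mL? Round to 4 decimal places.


Dilution: M1*V1 = M2*V2, solve for V2.
V2 = M1*V1 / M2
V2 = 1.59 * 375 / 1.21
V2 = 596.25 / 1.21
V2 = 492.76859504 mL, rounded to 4 dp:

492.7686 mL


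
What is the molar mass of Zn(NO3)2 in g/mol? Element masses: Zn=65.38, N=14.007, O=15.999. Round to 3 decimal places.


M = sum(count * atomic_mass) over atoms.
M = 1*65.38 + 2*14.007 + 6*15.999
M = 65.38 + 28.014 + 95.994
M = 189.388 g/mol, rounded to 3 dp:

189.388 g/mol


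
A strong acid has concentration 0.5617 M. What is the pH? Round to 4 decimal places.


A strong acid dissociates completely, so [H+] equals the given concentration.
pH = -log10([H+]) = -log10(0.5617)
pH = 0.25049558, rounded to 4 dp:

0.2505


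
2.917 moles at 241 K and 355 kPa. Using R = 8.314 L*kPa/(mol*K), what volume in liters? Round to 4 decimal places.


PV = nRT, solve for V = nRT / P.
nRT = 2.917 * 8.314 * 241 = 5844.7171
V = 5844.7171 / 355
V = 16.46399183 L, rounded to 4 dp:

16.4640 L


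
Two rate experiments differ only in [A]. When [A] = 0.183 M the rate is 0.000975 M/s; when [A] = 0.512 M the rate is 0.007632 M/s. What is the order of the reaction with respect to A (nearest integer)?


Rate is proportional to [A]^n, so rate2/rate1 = ([A]2/[A]1)^n. Take logs to solve for n.
rate2/rate1 = 0.007632 / 0.000975 = 7.8277
[A]2/[A]1 = 0.512 / 0.183 = 2.7978
n = ln(7.8277) / ln(2.7978) = 2.0
Nearest integer order:

2


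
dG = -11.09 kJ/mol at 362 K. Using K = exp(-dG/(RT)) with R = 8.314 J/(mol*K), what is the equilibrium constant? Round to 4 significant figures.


dG is in kJ/mol; multiply by 1000 to match R in J/(mol*K).
RT = 8.314 * 362 = 3009.668 J/mol
exponent = -dG*1000 / (RT) = -(-11.09*1000) / 3009.668 = 3.68479181
K = exp(3.68479181)
K = 39.836828, rounded to 4 significant figures:

39.84


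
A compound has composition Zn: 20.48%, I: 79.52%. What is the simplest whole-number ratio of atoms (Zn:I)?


Assume 100 g of compound, divide each mass% by atomic mass to get moles, then normalize by the smallest to get a raw atom ratio.
Moles per 100 g: Zn: 20.48/65.38 = 0.3132, I: 79.52/126.904 = 0.6266
Raw ratio (divide by min = 0.3132): Zn: 1.0, I: 2.0
Multiply by 1 to clear fractions: Zn: 1.0 ~= 1, I: 2.0 ~= 2
Reduce by GCD to get the simplest whole-number ratio:

1:2


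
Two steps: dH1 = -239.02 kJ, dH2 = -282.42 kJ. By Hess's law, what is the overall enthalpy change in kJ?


Hess's law: enthalpy is a state function, so add the step enthalpies.
dH_total = dH1 + dH2 = -239.02 + (-282.42)
dH_total = -521.44 kJ:

-521.44 kJ


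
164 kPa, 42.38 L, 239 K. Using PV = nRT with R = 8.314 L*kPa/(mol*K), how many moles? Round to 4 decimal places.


PV = nRT, solve for n = PV / (RT).
PV = 164 * 42.38 = 6950.32
RT = 8.314 * 239 = 1987.046
n = 6950.32 / 1987.046
n = 3.49781535 mol, rounded to 4 dp:

3.4978 mol


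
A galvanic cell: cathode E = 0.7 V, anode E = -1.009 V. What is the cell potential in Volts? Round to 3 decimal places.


Standard cell potential: E_cell = E_cathode - E_anode.
E_cell = 0.7 - (-1.009)
E_cell = 1.709 V, rounded to 3 dp:

1.709 V


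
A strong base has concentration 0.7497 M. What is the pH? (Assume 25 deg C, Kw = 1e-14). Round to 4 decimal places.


A strong base dissociates completely, so [OH-] equals the given concentration.
pOH = -log10([OH-]) = -log10(0.7497) = 0.125112
pH = 14 - pOH = 14 - 0.125112
pH = 13.874888, rounded to 4 dp:

13.8749


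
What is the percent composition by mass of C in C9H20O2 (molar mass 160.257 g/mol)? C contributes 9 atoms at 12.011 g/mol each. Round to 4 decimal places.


pct = 100 * (n_elem * M_elem) / M_total
mass_contribution = 9 * 12.011 = 108.099 g/mol
pct = 100 * 108.099 / 160.257
pct = 67.45352777 %, rounded to 4 dp:

67.4535 %


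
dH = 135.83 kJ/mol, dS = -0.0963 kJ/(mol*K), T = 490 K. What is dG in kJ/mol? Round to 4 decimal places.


Gibbs: dG = dH - T*dS (consistent units, dS already in kJ/(mol*K)).
T*dS = 490 * -0.0963 = -47.187
dG = 135.83 - (-47.187)
dG = 183.017 kJ/mol, rounded to 4 dp:

183.0170 kJ/mol


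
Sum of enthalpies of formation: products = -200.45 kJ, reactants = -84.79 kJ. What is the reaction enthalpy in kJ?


dH_rxn = sum(dH_f products) - sum(dH_f reactants)
dH_rxn = -200.45 - (-84.79)
dH_rxn = -115.66 kJ:

-115.66 kJ


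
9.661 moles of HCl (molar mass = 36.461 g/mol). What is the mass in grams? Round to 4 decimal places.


mass = n * M
mass = 9.661 * 36.461
mass = 352.249721 g, rounded to 4 dp:

352.2497 g


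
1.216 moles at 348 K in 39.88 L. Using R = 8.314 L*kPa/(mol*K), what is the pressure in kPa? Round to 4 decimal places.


PV = nRT, solve for P = nRT / V.
nRT = 1.216 * 8.314 * 348 = 3518.2188
P = 3518.2188 / 39.88
P = 88.22013039 kPa, rounded to 4 dp:

88.2201 kPa


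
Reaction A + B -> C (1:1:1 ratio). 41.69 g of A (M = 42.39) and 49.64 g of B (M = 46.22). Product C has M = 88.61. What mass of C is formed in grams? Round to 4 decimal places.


Find moles of each reactant; the smaller value is the limiting reagent in a 1:1:1 reaction, so moles_C equals moles of the limiter.
n_A = mass_A / M_A = 41.69 / 42.39 = 0.983487 mol
n_B = mass_B / M_B = 49.64 / 46.22 = 1.073994 mol
Limiting reagent: A (smaller), n_limiting = 0.983487 mol
mass_C = n_limiting * M_C = 0.983487 * 88.61
mass_C = 87.14678307 g, rounded to 4 dp:

87.1468 g


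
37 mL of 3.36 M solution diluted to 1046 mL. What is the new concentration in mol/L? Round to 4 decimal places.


Dilution: M1*V1 = M2*V2, solve for M2.
M2 = M1*V1 / V2
M2 = 3.36 * 37 / 1046
M2 = 124.32 / 1046
M2 = 0.11885277 mol/L, rounded to 4 dp:

0.1189 mol/L


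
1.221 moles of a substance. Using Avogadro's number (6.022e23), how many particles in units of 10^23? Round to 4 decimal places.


N = n * NA, then divide by 1e23 for the requested units.
N / 1e23 = n * 6.022
N / 1e23 = 1.221 * 6.022
N / 1e23 = 7.352862, rounded to 4 dp:

7.3529


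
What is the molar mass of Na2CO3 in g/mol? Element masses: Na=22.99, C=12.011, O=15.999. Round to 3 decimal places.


M = sum(count * atomic_mass) over atoms.
M = 2*22.99 + 1*12.011 + 3*15.999
M = 45.98 + 12.011 + 47.997
M = 105.988 g/mol, rounded to 3 dp:

105.988 g/mol


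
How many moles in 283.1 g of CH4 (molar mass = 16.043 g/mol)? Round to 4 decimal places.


n = mass / M
n = 283.1 / 16.043
n = 17.6463255 mol, rounded to 4 dp:

17.6463 mol


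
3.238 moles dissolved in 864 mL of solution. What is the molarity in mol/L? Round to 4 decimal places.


Convert volume to liters: V_L = V_mL / 1000.
V_L = 864 / 1000 = 0.864 L
M = n / V_L = 3.238 / 0.864
M = 3.74768519 mol/L, rounded to 4 dp:

3.7477 mol/L


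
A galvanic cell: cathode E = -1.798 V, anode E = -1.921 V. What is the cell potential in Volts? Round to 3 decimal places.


Standard cell potential: E_cell = E_cathode - E_anode.
E_cell = -1.798 - (-1.921)
E_cell = 0.123 V, rounded to 3 dp:

0.123 V


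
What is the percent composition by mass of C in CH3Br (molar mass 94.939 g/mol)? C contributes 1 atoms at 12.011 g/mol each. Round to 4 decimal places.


pct = 100 * (n_elem * M_elem) / M_total
mass_contribution = 1 * 12.011 = 12.011 g/mol
pct = 100 * 12.011 / 94.939
pct = 12.65128135 %, rounded to 4 dp:

12.6513 %


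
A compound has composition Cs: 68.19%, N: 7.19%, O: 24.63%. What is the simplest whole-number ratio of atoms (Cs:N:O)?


Assume 100 g of compound, divide each mass% by atomic mass to get moles, then normalize by the smallest to get a raw atom ratio.
Moles per 100 g: Cs: 68.19/132.905 = 0.5131, N: 7.19/14.007 = 0.5133, O: 24.63/15.999 = 1.5395
Raw ratio (divide by min = 0.5131): Cs: 1.0, N: 1.0, O: 3.0
Multiply by 1 to clear fractions: Cs: 1.0 ~= 1, N: 1.0 ~= 1, O: 3.0 ~= 3
Reduce by GCD to get the simplest whole-number ratio:

1:1:3


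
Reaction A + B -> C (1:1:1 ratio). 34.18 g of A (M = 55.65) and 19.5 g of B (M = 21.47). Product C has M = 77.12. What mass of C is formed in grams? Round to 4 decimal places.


Find moles of each reactant; the smaller value is the limiting reagent in a 1:1:1 reaction, so moles_C equals moles of the limiter.
n_A = mass_A / M_A = 34.18 / 55.65 = 0.614196 mol
n_B = mass_B / M_B = 19.5 / 21.47 = 0.908244 mol
Limiting reagent: A (smaller), n_limiting = 0.614196 mol
mass_C = n_limiting * M_C = 0.614196 * 77.12
mass_C = 47.36679552 g, rounded to 4 dp:

47.3668 g


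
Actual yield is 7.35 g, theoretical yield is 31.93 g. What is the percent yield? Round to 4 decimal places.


% yield = 100 * actual / theoretical
% yield = 100 * 7.35 / 31.93
% yield = 23.01910429 %, rounded to 4 dp:

23.0191 %


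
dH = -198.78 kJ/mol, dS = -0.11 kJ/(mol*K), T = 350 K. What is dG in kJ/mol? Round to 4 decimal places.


Gibbs: dG = dH - T*dS (consistent units, dS already in kJ/(mol*K)).
T*dS = 350 * -0.11 = -38.5
dG = -198.78 - (-38.5)
dG = -160.28 kJ/mol, rounded to 4 dp:

-160.2800 kJ/mol


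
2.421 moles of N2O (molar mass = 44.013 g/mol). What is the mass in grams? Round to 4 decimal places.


mass = n * M
mass = 2.421 * 44.013
mass = 106.555473 g, rounded to 4 dp:

106.5555 g


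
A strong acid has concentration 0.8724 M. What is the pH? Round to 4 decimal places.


A strong acid dissociates completely, so [H+] equals the given concentration.
pH = -log10([H+]) = -log10(0.8724)
pH = 0.05928434, rounded to 4 dp:

0.0593


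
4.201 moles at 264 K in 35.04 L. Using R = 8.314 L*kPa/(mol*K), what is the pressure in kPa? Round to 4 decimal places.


PV = nRT, solve for P = nRT / V.
nRT = 4.201 * 8.314 * 264 = 9220.7581
P = 9220.7581 / 35.04
P = 263.14948916 kPa, rounded to 4 dp:

263.1495 kPa


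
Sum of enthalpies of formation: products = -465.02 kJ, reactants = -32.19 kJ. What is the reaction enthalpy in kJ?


dH_rxn = sum(dH_f products) - sum(dH_f reactants)
dH_rxn = -465.02 - (-32.19)
dH_rxn = -432.83 kJ:

-432.83 kJ


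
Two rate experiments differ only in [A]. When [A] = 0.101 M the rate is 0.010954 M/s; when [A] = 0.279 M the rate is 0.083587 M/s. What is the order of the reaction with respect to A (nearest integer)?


Rate is proportional to [A]^n, so rate2/rate1 = ([A]2/[A]1)^n. Take logs to solve for n.
rate2/rate1 = 0.083587 / 0.010954 = 7.6307
[A]2/[A]1 = 0.279 / 0.101 = 2.7624
n = ln(7.6307) / ln(2.7624) = 2.0
Nearest integer order:

2


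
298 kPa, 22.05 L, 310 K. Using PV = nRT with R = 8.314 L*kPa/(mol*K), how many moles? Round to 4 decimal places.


PV = nRT, solve for n = PV / (RT).
PV = 298 * 22.05 = 6570.9
RT = 8.314 * 310 = 2577.34
n = 6570.9 / 2577.34
n = 2.54948901 mol, rounded to 4 dp:

2.5495 mol


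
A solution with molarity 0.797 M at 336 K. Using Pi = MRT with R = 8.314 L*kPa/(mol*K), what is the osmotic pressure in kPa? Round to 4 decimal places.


Osmotic pressure (van't Hoff): Pi = M*R*T.
RT = 8.314 * 336 = 2793.504
Pi = 0.797 * 2793.504
Pi = 2226.422688 kPa, rounded to 4 dp:

2226.4227 kPa


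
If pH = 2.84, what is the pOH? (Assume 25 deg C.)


At 25 deg C, pH + pOH = 14.
pOH = 14 - pH = 14 - 2.84
pOH = 11.16:

11.16
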